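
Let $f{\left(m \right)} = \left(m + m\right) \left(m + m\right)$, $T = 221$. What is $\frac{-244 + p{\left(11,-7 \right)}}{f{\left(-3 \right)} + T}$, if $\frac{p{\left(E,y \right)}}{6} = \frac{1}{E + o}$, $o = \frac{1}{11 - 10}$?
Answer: $- \frac{487}{514} \approx -0.94747$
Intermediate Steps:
$o = 1$ ($o = 1^{-1} = 1$)
$p{\left(E,y \right)} = \frac{6}{1 + E}$ ($p{\left(E,y \right)} = \frac{6}{E + 1} = \frac{6}{1 + E}$)
$f{\left(m \right)} = 4 m^{2}$ ($f{\left(m \right)} = 2 m 2 m = 4 m^{2}$)
$\frac{-244 + p{\left(11,-7 \right)}}{f{\left(-3 \right)} + T} = \frac{-244 + \frac{6}{1 + 11}}{4 \left(-3\right)^{2} + 221} = \frac{-244 + \frac{6}{12}}{4 \cdot 9 + 221} = \frac{-244 + 6 \cdot \frac{1}{12}}{36 + 221} = \frac{-244 + \frac{1}{2}}{257} = \left(- \frac{487}{2}\right) \frac{1}{257} = - \frac{487}{514}$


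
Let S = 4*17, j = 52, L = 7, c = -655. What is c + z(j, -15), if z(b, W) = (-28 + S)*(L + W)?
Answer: -975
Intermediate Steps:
S = 68
z(b, W) = 280 + 40*W (z(b, W) = (-28 + 68)*(7 + W) = 40*(7 + W) = 280 + 40*W)
c + z(j, -15) = -655 + (280 + 40*(-15)) = -655 + (280 - 600) = -655 - 320 = -975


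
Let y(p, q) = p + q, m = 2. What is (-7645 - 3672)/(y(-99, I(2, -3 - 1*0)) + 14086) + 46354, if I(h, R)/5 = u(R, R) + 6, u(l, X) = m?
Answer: 650196241/14027 ≈ 46353.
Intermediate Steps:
u(l, X) = 2
I(h, R) = 40 (I(h, R) = 5*(2 + 6) = 5*8 = 40)
(-7645 - 3672)/(y(-99, I(2, -3 - 1*0)) + 14086) + 46354 = (-7645 - 3672)/((-99 + 40) + 14086) + 46354 = -11317/(-59 + 14086) + 46354 = -11317/14027 + 46354 = 650196241/14027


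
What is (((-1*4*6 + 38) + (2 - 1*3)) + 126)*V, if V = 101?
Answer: 14039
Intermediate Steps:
(((-1*4*6 + 38) + (2 - 1*3)) + 126)*V = (((-1*4*6 + 38) + (2 - 1*3)) + 126)*101 = (((-4*6 + 38) + (2 - 3)) + 126)*101 = (((-24 + 38) - 1) + 126)*101 = ((14 - 1) + 126)*101 = (13 + 126)*101 = 139*101 = 14039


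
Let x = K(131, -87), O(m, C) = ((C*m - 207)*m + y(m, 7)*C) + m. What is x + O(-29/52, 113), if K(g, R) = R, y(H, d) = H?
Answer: 29/2704 ≈ 0.010725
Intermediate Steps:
O(m, C) = m + C*m + m*(-207 + C*m) (O(m, C) = ((C*m - 207)*m + m*C) + m = ((-207 + C*m)*m + C*m) + m = (m*(-207 + C*m) + C*m) + m = (C*m + m*(-207 + C*m)) + m = m + C*m + m*(-207 + C*m))
x = -87
x + O(-29/52, 113) = -87 + (-29/52)*(-206 + 113 + 113*(-29/52)) = -87 + (-29*1/52)*(-206 + 113 + 113*(-29*1/52)) = -87 - 29*(-206 + 113 + 113*(-29/52))/52 = -87 - 29*(-206 + 113 - 3277/52)/52 = -87 - 29/52*(-8113/52) = -87 + 235277/2704 = 29/2704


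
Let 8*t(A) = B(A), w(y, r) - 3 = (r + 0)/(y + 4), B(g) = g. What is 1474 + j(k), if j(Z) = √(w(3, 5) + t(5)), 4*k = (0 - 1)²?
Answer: 1474 + 9*√42/28 ≈ 1476.1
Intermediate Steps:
w(y, r) = 3 + r/(4 + y) (w(y, r) = 3 + (r + 0)/(y + 4) = 3 + r/(4 + y))
t(A) = A/8
k = ¼ (k = (0 - 1)²/4 = (¼)*(-1)² = (¼)*1 = ¼ ≈ 0.25000)
j(Z) = 9*√42/28 (j(Z) = √((12 + 5 + 3*3)/(4 + 3) + (⅛)*5) = √((12 + 5 + 9)/7 + 5/8) = √((⅐)*26 + 5/8) = √(26/7 + 5/8) = √(243/56) = 9*√42/28)
1474 + j(k) = 1474 + 9*√42/28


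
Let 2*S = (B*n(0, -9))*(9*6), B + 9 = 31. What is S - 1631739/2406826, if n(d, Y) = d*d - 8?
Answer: -11438868891/2406826 ≈ -4752.7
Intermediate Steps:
n(d, Y) = -8 + d² (n(d, Y) = d² - 8 = -8 + d²)
B = 22 (B = -9 + 31 = 22)
S = -4752 (S = ((22*(-8 + 0²))*(9*6))/2 = ((22*(-8 + 0))*54)/2 = ((22*(-8))*54)/2 = (-176*54)/2 = (½)*(-9504) = -4752)
S - 1631739/2406826 = -4752 - 1631739/2406826 = -11438868891/2406826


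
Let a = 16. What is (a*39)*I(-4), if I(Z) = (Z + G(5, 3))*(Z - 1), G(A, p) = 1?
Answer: 9360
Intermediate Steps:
I(Z) = (1 + Z)*(-1 + Z) (I(Z) = (Z + 1)*(Z - 1) = (1 + Z)*(-1 + Z))
(a*39)*I(-4) = (16*39)*(-1 + (-4)²) = 624*(-1 + 16) = 624*15 = 9360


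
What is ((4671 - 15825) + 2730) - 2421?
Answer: -10845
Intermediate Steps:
((4671 - 15825) + 2730) - 2421 = (-11154 + 2730) - 2421 = -8424 - 2421 = -10845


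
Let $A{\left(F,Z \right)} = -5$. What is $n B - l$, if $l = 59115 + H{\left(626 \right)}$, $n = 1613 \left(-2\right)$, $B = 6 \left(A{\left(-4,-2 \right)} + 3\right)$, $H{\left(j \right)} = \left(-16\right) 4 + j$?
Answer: $-20965$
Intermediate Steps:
$H{\left(j \right)} = -64 + j$
$B = -12$ ($B = 6 \left(-5 + 3\right) = 6 \left(-2\right) = -12$)
$n = -3226$
$l = 59677$ ($l = 59115 + \left(-64 + 626\right) = 59115 + 562 = 59677$)
$n B - l = \left(-3226\right) \left(-12\right) - 59677 = 38712 - 59677 = -20965$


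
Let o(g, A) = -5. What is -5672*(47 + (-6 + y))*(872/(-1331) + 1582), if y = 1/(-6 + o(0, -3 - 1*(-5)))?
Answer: -5372214948000/14641 ≈ -3.6693e+8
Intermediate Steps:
y = -1/11 (y = 1/(-6 - 5) = 1/(-11) = -1/11 ≈ -0.090909)
-5672*(47 + (-6 + y))*(872/(-1331) + 1582) = -5672*(47 + (-6 - 1/11))*(872/(-1331) + 1582) = -5672*(47 - 67/11)*(872*(-1/1331) + 1582) = -5672/(1/((450/11)*(-872/1331 + 1582))) = -5672/(11/(450*(2104770/1331))) = -5672/((11/450)*(1331/2104770)) = -5672/14641/947146500 = -5672*947146500/14641 = -5372214948000/14641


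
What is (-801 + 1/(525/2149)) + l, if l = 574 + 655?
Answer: 32407/75 ≈ 432.09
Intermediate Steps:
l = 1229
(-801 + 1/(525/2149)) + l = (-801 + 1/(525/2149)) + 1229 = (-801 + 1/(525*(1/2149))) + 1229 = (-801 + 1/(75/307)) + 1229 = (-801 + 307/75) + 1229 = -59768/75 + 1229 = 32407/75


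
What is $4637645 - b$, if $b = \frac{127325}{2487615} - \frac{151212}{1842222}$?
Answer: $\frac{708437237490695836}{152757969351} \approx 4.6376 \cdot 10^{6}$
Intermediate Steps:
$b = - \frac{4719877441}{152757969351}$ ($b = 127325 \cdot \frac{1}{2487615} - \frac{25202}{307037} = \frac{25465}{497523} - \frac{25202}{307037} = - \frac{4719877441}{152757969351} \approx -0.030898$)
$4637645 - b = 4637645 - - \frac{4719877441}{152757969351} = 4637645 + \frac{4719877441}{152757969351} = \frac{708437237490695836}{152757969351}$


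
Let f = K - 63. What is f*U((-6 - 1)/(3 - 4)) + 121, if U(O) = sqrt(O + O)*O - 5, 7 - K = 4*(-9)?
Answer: 221 - 140*sqrt(14) ≈ -302.83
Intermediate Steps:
K = 43 (K = 7 - 4*(-9) = 7 - 1*(-36) = 7 + 36 = 43)
U(O) = -5 + sqrt(2)*O**(3/2) (U(O) = sqrt(2*O)*O - 5 = (sqrt(2)*sqrt(O))*O - 5 = sqrt(2)*O**(3/2) - 5 = -5 + sqrt(2)*O**(3/2))
f = -20 (f = 43 - 63 = -20)
f*U((-6 - 1)/(3 - 4)) + 121 = -20*(-5 + sqrt(2)*((-6 - 1)/(3 - 4))**(3/2)) + 121 = -20*(-5 + sqrt(2)*(-7/(-1))**(3/2)) + 121 = -20*(-5 + sqrt(2)*(-7*(-1))**(3/2)) + 121 = -20*(-5 + sqrt(2)*7**(3/2)) + 121 = -20*(-5 + sqrt(2)*(7*sqrt(7))) + 121 = -20*(-5 + 7*sqrt(14)) + 121 = (100 - 140*sqrt(14)) + 121 = 221 - 140*sqrt(14)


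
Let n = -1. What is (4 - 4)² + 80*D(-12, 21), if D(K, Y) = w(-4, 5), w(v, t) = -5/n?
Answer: 400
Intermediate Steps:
w(v, t) = 5 (w(v, t) = -5/(-1) = -5*(-1) = 5)
D(K, Y) = 5
(4 - 4)² + 80*D(-12, 21) = (4 - 4)² + 80*5 = 0² + 400 = 0 + 400 = 400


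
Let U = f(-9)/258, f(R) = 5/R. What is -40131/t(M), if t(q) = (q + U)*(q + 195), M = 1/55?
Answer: -140941075275/10978061 ≈ -12838.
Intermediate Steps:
M = 1/55 ≈ 0.018182
U = -5/2322 (U = (5/(-9))/258 = (5*(-⅑))*(1/258) = -5/9*1/258 = -5/2322 ≈ -0.0021533)
t(q) = (195 + q)*(-5/2322 + q) (t(q) = (q - 5/2322)*(q + 195) = (-5/2322 + q)*(195 + q) = (195 + q)*(-5/2322 + q))
-40131/t(M) = -40131/(-325/774 + (1/55)² + (452785/2322)*(1/55)) = -40131/(-325/774 + 1/3025 + 90557/25542) = -40131/10978061/3512025 = -40131*3512025/10978061 = -140941075275/10978061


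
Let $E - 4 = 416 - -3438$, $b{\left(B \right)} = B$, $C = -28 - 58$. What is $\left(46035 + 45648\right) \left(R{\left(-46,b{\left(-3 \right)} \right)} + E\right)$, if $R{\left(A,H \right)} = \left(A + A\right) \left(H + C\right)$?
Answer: $1104413418$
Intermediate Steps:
$C = -86$ ($C = -28 - 58 = -86$)
$R{\left(A,H \right)} = 2 A \left(-86 + H\right)$ ($R{\left(A,H \right)} = \left(A + A\right) \left(H - 86\right) = 2 A \left(-86 + H\right)$)
$E = 3858$ ($E = 4 + \left(416 - -3438\right) = 4 + \left(416 + 3438\right) = 4 + 3854 = 3858$)
$\left(46035 + 45648\right) \left(R{\left(-46,b{\left(-3 \right)} \right)} + E\right) = \left(46035 + 45648\right) \left(2 \left(-46\right) \left(-86 - 3\right) + 3858\right) = 91683 \left(2 \left(-46\right) \left(-89\right) + 3858\right) = 91683 \left(8188 + 3858\right) = 91683 \cdot 12046 = 1104413418$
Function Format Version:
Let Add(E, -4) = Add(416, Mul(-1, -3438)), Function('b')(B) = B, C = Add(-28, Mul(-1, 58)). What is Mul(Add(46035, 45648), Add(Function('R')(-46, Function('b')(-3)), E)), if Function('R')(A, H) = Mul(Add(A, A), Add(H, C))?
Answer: 1104413418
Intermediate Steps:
C = -86 (C = Add(-28, -58) = -86)
Function('R')(A, H) = Mul(2, A, Add(-86, H)) (Function('R')(A, H) = Mul(Add(A, A), Add(H, -86)) = Mul(Mul(2, A), Add(-86, H)) = Mul(2, A, Add(-86, H)))
E = 3858 (E = Add(4, Add(416, Mul(-1, -3438))) = Add(4, Add(416, 3438)) = Add(4, 3854) = 3858)
Mul(Add(46035, 45648), Add(Function('R')(-46, Function('b')(-3)), E)) = Mul(Add(46035, 45648), Add(Mul(2, -46, Add(-86, -3)), 3858)) = Mul(91683, Add(Mul(2, -46, -89), 3858)) = Mul(91683, Add(8188, 3858)) = Mul(91683, 12046) = 1104413418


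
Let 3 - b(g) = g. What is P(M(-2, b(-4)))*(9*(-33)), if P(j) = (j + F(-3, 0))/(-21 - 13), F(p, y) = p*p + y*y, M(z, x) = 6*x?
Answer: 891/2 ≈ 445.50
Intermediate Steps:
b(g) = 3 - g
F(p, y) = p² + y²
P(j) = -9/34 - j/34 (P(j) = (j + ((-3)² + 0²))/(-21 - 13) = (j + (9 + 0))/(-34) = (j + 9)*(-1/34) = (9 + j)*(-1/34) = -9/34 - j/34)
P(M(-2, b(-4)))*(9*(-33)) = (-9/34 - 3*(3 - 1*(-4))/17)*(9*(-33)) = (-9/34 - 3*(3 + 4)/17)*(-297) = (-9/34 - 3*7/17)*(-297) = (-9/34 - 1/34*42)*(-297) = (-9/34 - 21/17)*(-297) = -3/2*(-297) = 891/2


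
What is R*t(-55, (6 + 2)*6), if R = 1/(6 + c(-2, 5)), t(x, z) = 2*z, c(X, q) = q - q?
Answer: 16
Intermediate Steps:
c(X, q) = 0
R = 1/6 (R = 1/(6 + 0) = 1/6 ≈ 0.16667)
R*t(-55, (6 + 2)*6) = (2*((6 + 2)*6))/6 = (2*(8*6))/6 = (2*48)/6 = (1/6)*96 = 16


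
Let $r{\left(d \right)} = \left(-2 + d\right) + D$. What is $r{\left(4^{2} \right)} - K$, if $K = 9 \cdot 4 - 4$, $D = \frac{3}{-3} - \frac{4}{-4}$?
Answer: $-18$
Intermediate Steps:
$D = 0$ ($D = 3 \left(- \frac{1}{3}\right) - -1 = -1 + 1 = 0$)
$K = 32$ ($K = 36 - 4 = 32$)
$r{\left(d \right)} = -2 + d$ ($r{\left(d \right)} = \left(-2 + d\right) + 0 = -2 + d$)
$r{\left(4^{2} \right)} - K = \left(-2 + 4^{2}\right) - 32 = \left(-2 + 16\right) - 32 = 14 - 32 = -18$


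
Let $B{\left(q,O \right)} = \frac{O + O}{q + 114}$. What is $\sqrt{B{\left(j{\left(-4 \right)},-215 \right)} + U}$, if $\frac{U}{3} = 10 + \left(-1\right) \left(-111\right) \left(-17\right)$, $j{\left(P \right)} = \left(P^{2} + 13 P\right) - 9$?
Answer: $\frac{i \sqrt{26838861}}{69} \approx 75.082 i$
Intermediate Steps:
$j{\left(P \right)} = -9 + P^{2} + 13 P$
$B{\left(q,O \right)} = \frac{2 O}{114 + q}$
$U = -5631$ ($U = 3 \left(10 + \left(-1\right) \left(-111\right) \left(-17\right)\right) = 3 \left(10 + 111 \left(-17\right)\right) = 3 \left(10 - 1887\right) = 3 \left(-1877\right) = -5631$)
$\sqrt{B{\left(j{\left(-4 \right)},-215 \right)} + U} = \sqrt{2 \left(-215\right) \frac{1}{114 + \left(-9 + \left(-4\right)^{2} + 13 \left(-4\right)\right)} - 5631} = \sqrt{2 \left(-215\right) \frac{1}{114 - 45} - 5631} = \sqrt{2 \left(-215\right) \frac{1}{69} - 5631} = \sqrt{- \frac{430}{69} - 5631} = \sqrt{- \frac{388969}{69}} = \frac{i \sqrt{26838861}}{69}$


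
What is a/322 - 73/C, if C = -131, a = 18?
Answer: 12932/21091 ≈ 0.61315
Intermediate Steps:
a/322 - 73/C = 18/322 - 73/(-131) = 18*(1/322) - 73*(-1/131) = 9/161 + 73/131 = 12932/21091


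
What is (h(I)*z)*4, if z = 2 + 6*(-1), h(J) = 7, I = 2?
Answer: -112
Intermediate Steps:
z = -4 (z = 2 - 6 = -4)
(h(I)*z)*4 = (7*(-4))*4 = -28*4 = -112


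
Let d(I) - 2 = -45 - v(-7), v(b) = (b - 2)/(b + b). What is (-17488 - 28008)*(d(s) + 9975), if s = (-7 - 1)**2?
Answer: -3162859172/7 ≈ -4.5184e+8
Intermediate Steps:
v(b) = (-2 + b)/(2*b) (v(b) = (-2 + b)/((2*b)) = (-2 + b)*(1/(2*b)) = (-2 + b)/(2*b))
s = 64 (s = (-8)**2 = 64)
d(I) = -611/14 (d(I) = 2 + (-45 - (-2 - 7)/(2*(-7))) = 2 + (-45 - (-1)*(-9)/(2*7)) = 2 + (-45 - 1*9/14) = 2 + (-45 - 9/14) = 2 - 639/14 = -611/14)
(-17488 - 28008)*(d(s) + 9975) = (-17488 - 28008)*(-611/14 + 9975) = -45496*139039/14 = -3162859172/7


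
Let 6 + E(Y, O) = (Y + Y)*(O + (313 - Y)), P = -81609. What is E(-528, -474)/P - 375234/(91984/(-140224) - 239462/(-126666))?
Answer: -5665583287652425362/18640068685601 ≈ -3.0395e+5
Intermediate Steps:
E(Y, O) = -6 + 2*Y*(313 + O - Y) (E(Y, O) = -6 + (Y + Y)*(O + (313 - Y)) = -6 + (2*Y)*(313 + O - Y) = -6 + 2*Y*(313 + O - Y))
E(-528, -474)/P - 375234/(91984/(-140224) - 239462/(-126666)) = (-6 - 2*(-528)² + 626*(-528) + 2*(-474)*(-528))/(-81609) - 375234/(91984/(-140224) - 239462/(-126666)) = (-6 - 2*278784 - 330528 + 500544)*(-1/81609) - 375234/(91984*(-1/140224) - 239462*(-1/126666)) = (-6 - 557568 - 330528 + 500544)*(-1/81609) - 375234/(-5749/8764 + 119731/63333) = -387558*(-1/81609) - 375234/685221067/555050412 = 129186/27203 - 375234*555050412/685221067 = 129186/27203 - 208273786296408/685221067 = -5665583287652425362/18640068685601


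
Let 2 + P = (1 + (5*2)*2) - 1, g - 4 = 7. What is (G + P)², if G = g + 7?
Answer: 1296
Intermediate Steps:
g = 11 (g = 4 + 7 = 11)
P = 18 (P = -2 + ((1 + (5*2)*2) - 1) = -2 + ((1 + 10*2) - 1) = -2 + ((1 + 20) - 1) = -2 + (21 - 1) = -2 + 20 = 18)
G = 18 (G = 11 + 7 = 18)
(G + P)² = (18 + 18)² = 36² = 1296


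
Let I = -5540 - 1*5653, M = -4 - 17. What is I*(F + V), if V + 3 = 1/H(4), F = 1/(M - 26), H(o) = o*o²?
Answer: 101195913/3008 ≈ 33642.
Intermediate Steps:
M = -21
H(o) = o³
F = -1/47 (F = 1/(-21 - 26) = 1/(-47) = -1/47 ≈ -0.021277)
V = -191/64 (V = -3 + 1/(4³) = -3 + 1/64 = -191/64 ≈ -2.9844)
I = -11193 (I = -5540 - 5653 = -11193)
I*(F + V) = -11193*(-1/47 - 191/64) = -11193*(-9041/3008) = 101195913/3008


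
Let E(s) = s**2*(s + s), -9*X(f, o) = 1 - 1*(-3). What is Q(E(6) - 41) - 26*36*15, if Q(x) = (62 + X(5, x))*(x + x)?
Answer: 306868/9 ≈ 34096.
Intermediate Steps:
X(f, o) = -4/9 (X(f, o) = -(1 - 1*(-3))/9 = -(1 + 3)/9 = -1/9*4 = -4/9)
E(s) = 2*s**3 (E(s) = s**2*(2*s) = 2*s**3)
Q(x) = 1108*x/9 (Q(x) = (62 - 4/9)*(x + x) = 554*(2*x)/9 = 1108*x/9)
Q(E(6) - 41) - 26*36*15 = 1108*(2*6**3 - 41)/9 - 26*36*15 = 1108*(2*216 - 41)/9 - 936*15 = 1108*(432 - 41)/9 - 14040 = (1108/9)*391 - 14040 = 433228/9 - 14040 = 306868/9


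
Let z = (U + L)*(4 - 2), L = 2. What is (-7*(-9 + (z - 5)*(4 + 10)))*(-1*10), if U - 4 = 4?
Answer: 14070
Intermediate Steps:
U = 8 (U = 4 + 4 = 8)
z = 20 (z = (8 + 2)*(4 - 2) = 10*2 = 20)
(-7*(-9 + (z - 5)*(4 + 10)))*(-1*10) = (-7*(-9 + (20 - 5)*(4 + 10)))*(-1*10) = -7*(-9 + 15*14)*(-10) = -7*(-9 + 210)*(-10) = -7*201*(-10) = -1407*(-10) = 14070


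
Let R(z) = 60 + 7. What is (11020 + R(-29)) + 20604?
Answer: 31691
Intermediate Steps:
R(z) = 67
(11020 + R(-29)) + 20604 = (11020 + 67) + 20604 = 11087 + 20604 = 31691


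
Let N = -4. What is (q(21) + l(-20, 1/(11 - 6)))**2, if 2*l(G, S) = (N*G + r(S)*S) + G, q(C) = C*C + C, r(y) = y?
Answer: 605209201/2500 ≈ 2.4208e+5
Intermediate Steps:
q(C) = C + C**2 (q(C) = C**2 + C = C + C**2)
l(G, S) = S**2/2 - 3*G/2 (l(G, S) = ((-4*G + S*S) + G)/2 = ((-4*G + S**2) + G)/2 = ((S**2 - 4*G) + G)/2 = (S**2 - 3*G)/2 = S**2/2 - 3*G/2)
(q(21) + l(-20, 1/(11 - 6)))**2 = (21*(1 + 21) + ((1/(11 - 6))**2/2 - 3/2*(-20)))**2 = (21*22 + ((1/5)**2/2 + 30))**2 = (462 + ((1/5)**2/2 + 30))**2 = (462 + ((1/2)*(1/25) + 30))**2 = (462 + (1/50 + 30))**2 = (462 + 1501/50)**2 = (24601/50)**2 = 605209201/2500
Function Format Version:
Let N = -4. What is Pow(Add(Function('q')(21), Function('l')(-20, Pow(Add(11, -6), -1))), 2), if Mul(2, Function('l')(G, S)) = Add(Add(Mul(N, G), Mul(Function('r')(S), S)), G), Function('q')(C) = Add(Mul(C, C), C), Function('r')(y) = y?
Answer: Rational(605209201, 2500) ≈ 2.4208e+5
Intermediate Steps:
Function('q')(C) = Add(C, Pow(C, 2)) (Function('q')(C) = Add(Pow(C, 2), C) = Add(C, Pow(C, 2)))
Function('l')(G, S) = Add(Mul(Rational(1, 2), Pow(S, 2)), Mul(Rational(-3, 2), G)) (Function('l')(G, S) = Mul(Rational(1, 2), Add(Add(Mul(-4, G), Mul(S, S)), G)) = Mul(Rational(1, 2), Add(Add(Mul(-4, G), Pow(S, 2)), G)) = Mul(Rational(1, 2), Add(Add(Pow(S, 2), Mul(-4, G)), G)) = Mul(Rational(1, 2), Add(Pow(S, 2), Mul(-3, G))) = Add(Mul(Rational(1, 2), Pow(S, 2)), Mul(Rational(-3, 2), G)))
Pow(Add(Function('q')(21), Function('l')(-20, Pow(Add(11, -6), -1))), 2) = Pow(Add(Mul(21, Add(1, 21)), Add(Mul(Rational(1, 2), Pow(Pow(Add(11, -6), -1), 2)), Mul(Rational(-3, 2), -20))), 2) = Pow(Add(Mul(21, 22), Add(Mul(Rational(1, 2), Pow(Pow(5, -1), 2)), 30)), 2) = Pow(Add(462, Add(Mul(Rational(1, 2), Pow(Rational(1, 5), 2)), 30)), 2) = Pow(Add(462, Add(Mul(Rational(1, 2), Rational(1, 25)), 30)), 2) = Pow(Add(462, Add(Rational(1, 50), 30)), 2) = Pow(Add(462, Rational(1501, 50)), 2) = Pow(Rational(24601, 50), 2) = Rational(605209201, 2500)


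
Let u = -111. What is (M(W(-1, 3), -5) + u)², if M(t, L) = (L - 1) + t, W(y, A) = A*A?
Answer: 11664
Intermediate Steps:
W(y, A) = A²
M(t, L) = -1 + L + t (M(t, L) = (-1 + L) + t = -1 + L + t)
(M(W(-1, 3), -5) + u)² = ((-1 - 5 + 3²) - 111)² = ((-1 - 5 + 9) - 111)² = (3 - 111)² = (-108)² = 11664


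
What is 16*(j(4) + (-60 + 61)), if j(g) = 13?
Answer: 224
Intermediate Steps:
16*(j(4) + (-60 + 61)) = 16*(13 + (-60 + 61)) = 16*(13 + 1) = 16*14 = 224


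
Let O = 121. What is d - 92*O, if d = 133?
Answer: -10999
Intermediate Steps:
d - 92*O = 133 - 92*121 = 133 - 11132 = -10999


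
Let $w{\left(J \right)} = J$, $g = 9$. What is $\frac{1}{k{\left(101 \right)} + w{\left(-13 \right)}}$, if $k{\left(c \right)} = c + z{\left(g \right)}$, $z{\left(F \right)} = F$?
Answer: $\frac{1}{97} \approx 0.010309$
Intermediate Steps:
$k{\left(c \right)} = 9 + c$ ($k{\left(c \right)} = c + 9 = 9 + c$)
$\frac{1}{k{\left(101 \right)} + w{\left(-13 \right)}} = \frac{1}{\left(9 + 101\right) - 13} = \frac{1}{110 - 13} = \frac{1}{97}$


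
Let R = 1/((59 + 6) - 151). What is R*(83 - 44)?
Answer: -39/86 ≈ -0.45349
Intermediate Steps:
R = -1/86 (R = 1/(65 - 151) = 1/(-86) = -1/86 ≈ -0.011628)
R*(83 - 44) = -(83 - 44)/86 = -1/86*39 = -39/86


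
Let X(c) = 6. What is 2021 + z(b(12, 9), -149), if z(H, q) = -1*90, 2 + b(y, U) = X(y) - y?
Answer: 1931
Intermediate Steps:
b(y, U) = 4 - y (b(y, U) = -2 + (6 - y) = 4 - y)
z(H, q) = -90
2021 + z(b(12, 9), -149) = 2021 - 90 = 1931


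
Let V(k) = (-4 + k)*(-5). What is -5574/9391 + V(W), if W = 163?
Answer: -7471419/9391 ≈ -795.59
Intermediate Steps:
V(k) = 20 - 5*k
-5574/9391 + V(W) = -5574/9391 + (20 - 5*163) = -5574*1/9391 + (20 - 815) = -5574/9391 - 795 = -7471419/9391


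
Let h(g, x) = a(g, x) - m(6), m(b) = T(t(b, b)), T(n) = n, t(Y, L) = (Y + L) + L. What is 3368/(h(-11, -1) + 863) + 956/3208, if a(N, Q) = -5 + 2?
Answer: 3447/802 ≈ 4.2980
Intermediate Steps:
t(Y, L) = Y + 2*L (t(Y, L) = (L + Y) + L = Y + 2*L)
m(b) = 3*b (m(b) = b + 2*b = 3*b)
a(N, Q) = -3
h(g, x) = -21 (h(g, x) = -3 - 3*6 = -3 - 1*18 = -3 - 18 = -21)
3368/(h(-11, -1) + 863) + 956/3208 = 3368/(-21 + 863) + 956/3208 = 3368/842 + 956*(1/3208) = 3368*(1/842) + 239/802 = 4 + 239/802 = 3447/802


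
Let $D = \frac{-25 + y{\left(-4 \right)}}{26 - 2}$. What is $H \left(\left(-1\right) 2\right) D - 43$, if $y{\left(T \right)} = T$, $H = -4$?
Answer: $- \frac{158}{3} \approx -52.667$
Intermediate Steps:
$D = - \frac{29}{24}$ ($D = \frac{-25 - 4}{26 - 2} = - \frac{29}{24} \approx -1.2083$)
$H \left(\left(-1\right) 2\right) D - 43 = - 4 \left(\left(-1\right) 2\right) \left(- \frac{29}{24}\right) - 43 = \left(-4\right) \left(-2\right) \left(- \frac{29}{24}\right) - 43 = 8 \left(- \frac{29}{24}\right) - 43 = - \frac{29}{3} - 43 = - \frac{158}{3}$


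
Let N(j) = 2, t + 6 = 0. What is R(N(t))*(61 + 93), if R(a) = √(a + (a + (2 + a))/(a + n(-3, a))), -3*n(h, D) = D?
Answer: 77*√26 ≈ 392.62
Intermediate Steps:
t = -6 (t = -6 + 0 = -6)
n(h, D) = -D/3
R(a) = √(a + 3*(2 + 2*a)/(2*a)) (R(a) = √(a + (a + (2 + a))/(a - a/3)) = √(a + (2 + 2*a)/((2*a/3))) = √(a + (2 + 2*a)*(3/(2*a))) = √(a + 3*(2 + 2*a)/(2*a)))
R(N(t))*(61 + 93) = √(3 + 2 + 3/2)*(61 + 93) = √(3 + 2 + 3*(½))*154 = √(3 + 2 + 3/2)*154 = √(13/2)*154 = (√26/2)*154 = 77*√26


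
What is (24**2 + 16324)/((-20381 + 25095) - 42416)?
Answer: -8450/18851 ≈ -0.44825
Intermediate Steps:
(24**2 + 16324)/((-20381 + 25095) - 42416) = (576 + 16324)/(4714 - 42416) = 16900/(-37702) = 16900*(-1/37702) = -8450/18851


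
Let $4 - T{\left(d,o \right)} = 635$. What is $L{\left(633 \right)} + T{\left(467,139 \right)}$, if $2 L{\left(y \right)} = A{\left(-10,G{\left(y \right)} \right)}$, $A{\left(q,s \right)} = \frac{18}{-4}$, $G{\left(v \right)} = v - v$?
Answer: $- \frac{2533}{4} \approx -633.25$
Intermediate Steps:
$G{\left(v \right)} = 0$
$A{\left(q,s \right)} = - \frac{9}{2}$ ($A{\left(q,s \right)} = 18 \left(- \frac{1}{4}\right) = - \frac{9}{2}$)
$T{\left(d,o \right)} = -631$ ($T{\left(d,o \right)} = 4 - 635 = -631$)
$L{\left(y \right)} = - \frac{9}{4}$ ($L{\left(y \right)} = \frac{1}{2} \left(- \frac{9}{2}\right) = - \frac{9}{4}$)
$L{\left(633 \right)} + T{\left(467,139 \right)} = - \frac{9}{4} - 631 = - \frac{2533}{4}$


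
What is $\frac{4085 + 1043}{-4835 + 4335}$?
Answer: $- \frac{1282}{125} \approx -10.256$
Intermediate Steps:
$\frac{4085 + 1043}{-4835 + 4335} = \frac{5128}{-500} = 5128 \left(- \frac{1}{500}\right) = - \frac{1282}{125}$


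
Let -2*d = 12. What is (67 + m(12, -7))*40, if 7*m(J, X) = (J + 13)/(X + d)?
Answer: 242880/91 ≈ 2669.0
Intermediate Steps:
d = -6 (d = -½*12 = -6)
m(J, X) = (13 + J)/(7*(-6 + X)) (m(J, X) = ((J + 13)/(X - 6))/7 = ((13 + J)/(-6 + X))/7 = (13 + J)/(7*(-6 + X)))
(67 + m(12, -7))*40 = (67 + (13 + 12)/(7*(-6 - 7)))*40 = (67 + (⅐)*25/(-13))*40 = (67 + (⅐)*(-1/13)*25)*40 = (67 - 25/91)*40 = (6072/91)*40 = 242880/91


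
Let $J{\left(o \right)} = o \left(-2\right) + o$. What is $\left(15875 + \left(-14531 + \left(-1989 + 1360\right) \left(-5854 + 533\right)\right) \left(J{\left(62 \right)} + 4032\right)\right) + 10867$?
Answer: $13229567402$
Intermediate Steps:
$J{\left(o \right)} = - o$ ($J{\left(o \right)} = - 2 o + o = - o$)
$\left(15875 + \left(-14531 + \left(-1989 + 1360\right) \left(-5854 + 533\right)\right) \left(J{\left(62 \right)} + 4032\right)\right) + 10867 = \left(15875 + \left(-14531 + \left(-1989 + 1360\right) \left(-5854 + 533\right)\right) \left(\left(-1\right) 62 + 4032\right)\right) + 10867 = \left(15875 + \left(-14531 - -3346909\right) \left(-62 + 4032\right)\right) + 10867 = \left(15875 + \left(-14531 + 3346909\right) 3970\right) + 10867 = \left(15875 + 3332378 \cdot 3970\right) + 10867 = \left(15875 + 13229540660\right) + 10867 = 13229556535 + 10867 = 13229567402$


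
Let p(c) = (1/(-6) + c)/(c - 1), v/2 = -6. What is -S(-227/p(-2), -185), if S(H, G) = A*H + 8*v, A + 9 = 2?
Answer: -27354/13 ≈ -2104.2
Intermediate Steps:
A = -7 (A = -9 + 2 = -7)
v = -12 (v = 2*(-6) = -12)
p(c) = (-⅙ + c)/(-1 + c)
S(H, G) = -96 - 7*H (S(H, G) = -7*H + 8*(-12) = -7*H - 96 = -96 - 7*H)
-S(-227/p(-2), -185) = -(-96 - (-1589)/((-⅙ - 2)/(-1 - 2))) = -(-96 - (-1589)/(-13/6/(-3))) = -(-96 - (-1589)/((-⅓*(-13/6)))) = -(-96 - (-1589)/13/18) = -(-96 - (-1589)*18/13) = -(-96 - 7*(-4086/13)) = -(-96 + 28602/13) = -1*27354/13 = -27354/13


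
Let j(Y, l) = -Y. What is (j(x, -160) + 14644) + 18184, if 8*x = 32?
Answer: 32824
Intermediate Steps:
x = 4 (x = (⅛)*32 = 4)
(j(x, -160) + 14644) + 18184 = (-1*4 + 14644) + 18184 = (-4 + 14644) + 18184 = 14640 + 18184 = 32824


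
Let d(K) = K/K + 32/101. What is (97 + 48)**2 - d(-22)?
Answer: 2123392/101 ≈ 21024.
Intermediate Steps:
d(K) = 133/101 (d(K) = 1 + 32*(1/101) = 1 + 32/101 = 133/101)
(97 + 48)**2 - d(-22) = (97 + 48)**2 - 1*133/101 = 145**2 - 133/101 = 21025 - 133/101 = 2123392/101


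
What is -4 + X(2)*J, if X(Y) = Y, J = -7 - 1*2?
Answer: -22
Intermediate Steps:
J = -9 (J = -7 - 2 = -9)
-4 + X(2)*J = -4 + 2*(-9) = -4 - 18 = -22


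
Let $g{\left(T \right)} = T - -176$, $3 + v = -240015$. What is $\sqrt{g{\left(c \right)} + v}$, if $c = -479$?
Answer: $i \sqrt{240321} \approx 490.23 i$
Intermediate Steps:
$v = -240018$ ($v = -3 - 240015 = -240018$)
$g{\left(T \right)} = 176 + T$ ($g{\left(T \right)} = T + 176 = 176 + T$)
$\sqrt{g{\left(c \right)} + v} = \sqrt{\left(176 - 479\right) - 240018} = \sqrt{-303 - 240018} = \sqrt{-240321} = i \sqrt{240321}$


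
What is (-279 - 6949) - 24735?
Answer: -31963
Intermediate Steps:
(-279 - 6949) - 24735 = -7228 - 24735 = -31963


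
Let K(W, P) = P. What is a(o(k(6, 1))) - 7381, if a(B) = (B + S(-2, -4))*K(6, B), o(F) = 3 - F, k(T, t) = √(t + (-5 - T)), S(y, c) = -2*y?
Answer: -7370 - 10*I*√10 ≈ -7370.0 - 31.623*I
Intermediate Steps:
k(T, t) = √(-5 + t - T)
a(B) = B*(4 + B) (a(B) = (B - 2*(-2))*B = (B + 4)*B = (4 + B)*B = B*(4 + B))
a(o(k(6, 1))) - 7381 = (3 - √(-5 + 1 - 1*6))*(4 + (3 - √(-5 + 1 - 1*6))) - 7381 = (3 - √(-5 + 1 - 6))*(4 + (3 - √(-5 + 1 - 6))) - 7381 = (3 - √(-10))*(4 + (3 - √(-10))) - 7381 = (3 - I*√10)*(4 + (3 - I*√10)) - 7381 = (3 - I*√10)*(7 - I*√10) - 7381 = -7381 + (3 - I*√10)*(7 - I*√10)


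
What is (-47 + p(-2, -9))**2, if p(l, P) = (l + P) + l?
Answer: 3600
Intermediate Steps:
p(l, P) = P + 2*l (p(l, P) = (P + l) + l = P + 2*l)
(-47 + p(-2, -9))**2 = (-47 + (-9 + 2*(-2)))**2 = (-47 + (-9 - 4))**2 = (-47 - 13)**2 = (-60)**2 = 3600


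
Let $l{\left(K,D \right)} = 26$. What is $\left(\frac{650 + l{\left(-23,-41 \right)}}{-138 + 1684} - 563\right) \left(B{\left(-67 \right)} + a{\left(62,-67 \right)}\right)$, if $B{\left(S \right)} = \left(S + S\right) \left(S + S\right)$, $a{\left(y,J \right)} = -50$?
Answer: $- \frac{7786621066}{773} \approx -1.0073 \cdot 10^{7}$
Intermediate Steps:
$B{\left(S \right)} = 4 S^{2}$ ($B{\left(S \right)} = 2 S 2 S = 4 S^{2}$)
$\left(\frac{650 + l{\left(-23,-41 \right)}}{-138 + 1684} - 563\right) \left(B{\left(-67 \right)} + a{\left(62,-67 \right)}\right) = \left(\frac{650 + 26}{-138 + 1684} - 563\right) \left(4 \left(-67\right)^{2} - 50\right) = \left(\frac{676}{1546} - 563\right) \left(4 \cdot 4489 - 50\right) = \left(676 \cdot \frac{1}{1546} - 563\right) \left(17956 - 50\right) = \left(\frac{338}{773} - 563\right) 17906 = \left(- \frac{434861}{773}\right) 17906 = - \frac{7786621066}{773}$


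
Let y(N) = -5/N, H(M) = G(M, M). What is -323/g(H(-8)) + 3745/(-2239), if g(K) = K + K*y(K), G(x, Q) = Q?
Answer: 674512/29107 ≈ 23.174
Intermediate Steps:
H(M) = M
g(K) = -5 + K (g(K) = K + K*(-5/K) = K - 5 = -5 + K)
-323/g(H(-8)) + 3745/(-2239) = -323/(-5 - 8) + 3745/(-2239) = -323/(-13) + 3745*(-1/2239) = -323*(-1/13) - 3745/2239 = 323/13 - 3745/2239 = 674512/29107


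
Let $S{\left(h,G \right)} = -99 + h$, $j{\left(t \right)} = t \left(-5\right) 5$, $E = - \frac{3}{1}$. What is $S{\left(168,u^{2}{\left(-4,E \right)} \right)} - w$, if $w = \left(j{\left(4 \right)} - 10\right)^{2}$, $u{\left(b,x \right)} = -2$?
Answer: $-12031$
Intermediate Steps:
$E = -3$ ($E = \left(-3\right) 1 = -3$)
$j{\left(t \right)} = - 25 t$ ($j{\left(t \right)} = - 5 t 5 = - 25 t$)
$w = 12100$ ($w = \left(\left(-25\right) 4 - 10\right)^{2} = \left(-100 - 10\right)^{2} = \left(-110\right)^{2} = 12100$)
$S{\left(168,u^{2}{\left(-4,E \right)} \right)} - w = \left(-99 + 168\right) - 12100 = 69 - 12100 = -12031$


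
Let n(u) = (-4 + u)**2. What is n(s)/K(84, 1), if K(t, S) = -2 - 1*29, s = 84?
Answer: -6400/31 ≈ -206.45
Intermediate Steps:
K(t, S) = -31 (K(t, S) = -2 - 29 = -31)
n(s)/K(84, 1) = (-4 + 84)**2/(-31) = 80**2*(-1/31) = 6400*(-1/31) = -6400/31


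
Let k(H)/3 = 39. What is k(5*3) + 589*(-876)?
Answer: -515847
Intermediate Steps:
k(H) = 117 (k(H) = 3*39 = 117)
k(5*3) + 589*(-876) = 117 + 589*(-876) = 117 - 515964 = -515847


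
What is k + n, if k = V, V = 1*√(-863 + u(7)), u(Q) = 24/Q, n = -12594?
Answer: -12594 + I*√42119/7 ≈ -12594.0 + 29.318*I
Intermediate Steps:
V = I*√42119/7 (V = 1*√(-863 + 24/7) = 1*√(-6017/7) = 1*(I*√42119/7) = I*√42119/7 ≈ 29.318*I)
k = I*√42119/7 ≈ 29.318*I
k + n = I*√42119/7 - 12594 = -12594 + I*√42119/7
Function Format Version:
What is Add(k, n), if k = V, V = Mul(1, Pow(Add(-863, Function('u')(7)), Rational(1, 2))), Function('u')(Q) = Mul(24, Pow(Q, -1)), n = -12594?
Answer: Add(-12594, Mul(Rational(1, 7), I, Pow(42119, Rational(1, 2)))) ≈ Add(-12594., Mul(29.318, I))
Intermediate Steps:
V = Mul(Rational(1, 7), I, Pow(42119, Rational(1, 2))) (V = Mul(1, Pow(Add(-863, Mul(24, Pow(7, -1))), Rational(1, 2))) = Mul(1, Pow(Add(-863, Mul(24, Rational(1, 7))), Rational(1, 2))) = Mul(1, Pow(Add(-863, Rational(24, 7)), Rational(1, 2))) = Mul(1, Pow(Rational(-6017, 7), Rational(1, 2))) = Mul(1, Mul(Rational(1, 7), I, Pow(42119, Rational(1, 2)))) = Mul(Rational(1, 7), I, Pow(42119, Rational(1, 2))) ≈ Mul(29.318, I))
k = Mul(Rational(1, 7), I, Pow(42119, Rational(1, 2))) ≈ Mul(29.318, I)
Add(k, n) = Add(Mul(Rational(1, 7), I, Pow(42119, Rational(1, 2))), -12594) = Add(-12594, Mul(Rational(1, 7), I, Pow(42119, Rational(1, 2))))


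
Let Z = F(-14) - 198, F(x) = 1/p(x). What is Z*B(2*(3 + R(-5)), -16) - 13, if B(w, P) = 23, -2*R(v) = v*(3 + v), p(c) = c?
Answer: -63961/14 ≈ -4568.6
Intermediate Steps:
R(v) = -v*(3 + v)/2
F(x) = 1/x
Z = -2773/14 (Z = 1/(-14) - 198 = -1/14 - 198 = -2773/14 ≈ -198.07)
Z*B(2*(3 + R(-5)), -16) - 13 = -2773/14*23 - 13 = -63779/14 - 13 = -63961/14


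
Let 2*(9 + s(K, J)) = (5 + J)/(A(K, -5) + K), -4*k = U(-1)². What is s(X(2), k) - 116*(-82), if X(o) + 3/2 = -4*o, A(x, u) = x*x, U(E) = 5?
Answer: 6138933/646 ≈ 9503.0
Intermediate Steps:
A(x, u) = x²
X(o) = -3/2 - 4*o
k = -25/4 (k = -¼*5² = -¼*25 = -25/4 ≈ -6.2500)
s(K, J) = -9 + (5 + J)/(2*(K + K²)) (s(K, J) = -9 + ((5 + J)/(K² + K))/2 = -9 + ((5 + J)/(K + K²))/2 = -9 + (5 + J)/(2*(K + K²)))
s(X(2), k) - 116*(-82) = (5 - 25/4 - 18*(-3/2 - 4*2) - 18*(-3/2 - 4*2)²)/(2*(-3/2 - 4*2)*(1 + (-3/2 - 4*2))) - 116*(-82) = (5 - 25/4 - 18*(-3/2 - 8) - 18*(-3/2 - 8)²)/(2*(-3/2 - 8)*(1 + (-3/2 - 8))) + 9512 = (5 - 25/4 - 18*(-19/2) - 18*(-19/2)²)/(2*(-19/2)*(1 - 19/2)) + 9512 = (½)*(-2/19)*(5 - 25/4 + 171 - 18*361/4)/(-17/2) + 9512 = (½)*(-2/19)*(-2/17)*(5 - 25/4 + 171 - 3249/2) + 9512 = (½)*(-2/19)*(-2/17)*(-5819/4) + 9512 = -5819/646 + 9512 = 6138933/646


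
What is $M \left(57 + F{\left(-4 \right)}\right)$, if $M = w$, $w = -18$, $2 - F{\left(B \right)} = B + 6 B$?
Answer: $-1566$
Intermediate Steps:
$F{\left(B \right)} = 2 - 7 B$ ($F{\left(B \right)} = 2 - \left(B + 6 B\right) = 2 - 7 B$)
$M = -18$
$M \left(57 + F{\left(-4 \right)}\right) = - 18 \left(57 + \left(2 - -28\right)\right) = - 18 \left(57 + \left(2 + 28\right)\right) = - 18 \left(57 + 30\right) = \left(-18\right) 87 = -1566$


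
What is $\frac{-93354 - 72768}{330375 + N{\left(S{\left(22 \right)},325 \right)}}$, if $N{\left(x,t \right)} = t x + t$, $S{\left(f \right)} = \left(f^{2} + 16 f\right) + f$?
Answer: $- \frac{83061}{304775} \approx -0.27253$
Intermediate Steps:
$S{\left(f \right)} = f^{2} + 17 f$
$N{\left(x,t \right)} = t + t x$
$\frac{-93354 - 72768}{330375 + N{\left(S{\left(22 \right)},325 \right)}} = \frac{-93354 - 72768}{330375 + 325 \left(1 + 22 \left(17 + 22\right)\right)} = - \frac{166122}{330375 + 325 \left(1 + 22 \cdot 39\right)} = - \frac{166122}{330375 + 325 \left(1 + 858\right)} = - \frac{166122}{330375 + 325 \cdot 859} = - \frac{166122}{330375 + 279175} = - \frac{166122}{609550} = \left(-166122\right) \frac{1}{609550} = - \frac{83061}{304775}$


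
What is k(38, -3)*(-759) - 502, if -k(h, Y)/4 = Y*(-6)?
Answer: 54146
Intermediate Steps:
k(h, Y) = 24*Y (k(h, Y) = -4*Y*(-6) = -(-24)*Y = 24*Y)
k(38, -3)*(-759) - 502 = (24*(-3))*(-759) - 502 = -72*(-759) - 502 = 54648 - 502 = 54146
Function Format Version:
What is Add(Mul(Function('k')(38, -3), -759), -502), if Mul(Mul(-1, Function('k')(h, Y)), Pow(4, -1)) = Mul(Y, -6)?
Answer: 54146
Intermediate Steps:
Function('k')(h, Y) = Mul(24, Y) (Function('k')(h, Y) = Mul(-4, Mul(Y, -6)) = Mul(-4, Mul(-6, Y)) = Mul(24, Y))
Add(Mul(Function('k')(38, -3), -759), -502) = Add(Mul(Mul(24, -3), -759), -502) = Add(Mul(-72, -759), -502) = Add(54648, -502) = 54146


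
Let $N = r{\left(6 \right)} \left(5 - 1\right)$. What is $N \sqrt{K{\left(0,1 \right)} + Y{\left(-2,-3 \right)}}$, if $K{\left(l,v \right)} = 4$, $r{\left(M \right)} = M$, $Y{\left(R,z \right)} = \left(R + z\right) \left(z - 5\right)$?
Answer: $48 \sqrt{11} \approx 159.2$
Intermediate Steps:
$Y{\left(R,z \right)} = \left(-5 + z\right) \left(R + z\right)$ ($Y{\left(R,z \right)} = \left(R + z\right) \left(-5 + z\right) = \left(-5 + z\right) \left(R + z\right)$)
$N = 24$ ($N = 6 \left(5 - 1\right) = 6 \cdot 4 = 24$)
$N \sqrt{K{\left(0,1 \right)} + Y{\left(-2,-3 \right)}} = 24 \sqrt{4 - \left(-31 - 9\right)} = 24 \sqrt{4 + \left(9 + 10 + 15 + 6\right)} = 24 \sqrt{4 + 40} = 24 \sqrt{44} = 24 \cdot 2 \sqrt{11} = 48 \sqrt{11}$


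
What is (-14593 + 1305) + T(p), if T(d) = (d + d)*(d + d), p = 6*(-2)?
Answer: -12712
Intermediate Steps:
p = -12
T(d) = 4*d² (T(d) = (2*d)*(2*d) = 4*d²)
(-14593 + 1305) + T(p) = (-14593 + 1305) + 4*(-12)² = -13288 + 4*144 = -13288 + 576 = -12712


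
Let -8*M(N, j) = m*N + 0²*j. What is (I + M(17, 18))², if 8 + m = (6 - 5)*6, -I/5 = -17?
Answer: 127449/16 ≈ 7965.6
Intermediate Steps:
I = 85 (I = -5*(-17) = 85)
m = -2 (m = -8 + (6 - 5)*6 = -8 + 1*6 = -8 + 6 = -2)
M(N, j) = N/4 (M(N, j) = -(-2*N + 0²*j)/8 = -(-2*N + 0*j)/8 = -(-2*N + 0)/8 = -(-1)*N/4 = N/4)
(I + M(17, 18))² = (85 + (¼)*17)² = (85 + 17/4)² = (357/4)² = 127449/16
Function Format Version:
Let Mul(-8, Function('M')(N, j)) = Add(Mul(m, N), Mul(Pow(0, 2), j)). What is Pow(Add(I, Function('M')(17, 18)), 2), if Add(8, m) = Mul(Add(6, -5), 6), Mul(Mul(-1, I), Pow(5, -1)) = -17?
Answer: Rational(127449, 16) ≈ 7965.6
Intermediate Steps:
I = 85 (I = Mul(-5, -17) = 85)
m = -2 (m = Add(-8, Mul(Add(6, -5), 6)) = Add(-8, Mul(1, 6)) = Add(-8, 6) = -2)
Function('M')(N, j) = Mul(Rational(1, 4), N) (Function('M')(N, j) = Mul(Rational(-1, 8), Add(Mul(-2, N), Mul(Pow(0, 2), j))) = Mul(Rational(-1, 8), Add(Mul(-2, N), Mul(0, j))) = Mul(Rational(-1, 8), Add(Mul(-2, N), 0)) = Mul(Rational(-1, 8), Mul(-2, N)) = Mul(Rational(1, 4), N))
Pow(Add(I, Function('M')(17, 18)), 2) = Pow(Add(85, Mul(Rational(1, 4), 17)), 2) = Pow(Add(85, Rational(17, 4)), 2) = Pow(Rational(357, 4), 2) = Rational(127449, 16)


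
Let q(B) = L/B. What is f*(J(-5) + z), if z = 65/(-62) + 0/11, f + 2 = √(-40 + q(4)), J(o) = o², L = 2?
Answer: -1485/31 + 1485*I*√158/124 ≈ -47.903 + 150.53*I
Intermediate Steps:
q(B) = 2/B
f = -2 + I*√158/2 (f = -2 + √(-40 + 2/4) = -2 + √(-40 + 2*(¼)) = -2 + √(-40 + ½) = -2 + √(-79/2) = -2 + I*√158/2 ≈ -2.0 + 6.2849*I)
z = -65/62 (z = 65*(-1/62) + 0*(1/11) = -65/62 + 0 = -65/62 ≈ -1.0484)
f*(J(-5) + z) = (-2 + I*√158/2)*((-5)² - 65/62) = (-2 + I*√158/2)*(25 - 65/62) = (-2 + I*√158/2)*(1485/62) = -1485/31 + 1485*I*√158/124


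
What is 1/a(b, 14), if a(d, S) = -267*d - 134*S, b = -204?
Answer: 1/52592 ≈ 1.9014e-5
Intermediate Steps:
1/a(b, 14) = 1/(-267*(-204) - 134*14) = 1/(54468 - 1876) = 1/52592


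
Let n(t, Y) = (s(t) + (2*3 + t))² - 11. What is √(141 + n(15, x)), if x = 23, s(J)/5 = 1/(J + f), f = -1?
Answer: √114881/14 ≈ 24.210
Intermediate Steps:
s(J) = 5/(-1 + J) (s(J) = 5/(J - 1) = 5/(-1 + J))
n(t, Y) = -11 + (6 + t + 5/(-1 + t))² (n(t, Y) = (5/(-1 + t) + (2*3 + t))² - 11 = (5/(-1 + t) + (6 + t))² - 11 = (6 + t + 5/(-1 + t))² - 11 = -11 + (6 + t + 5/(-1 + t))²)
√(141 + n(15, x)) = √(141 + (-11 + (-1 + 15² + 5*15)²/(-1 + 15)²)) = √(141 + (-11 + (-1 + 225 + 75)²/14²)) = √(141 + (-11 + (1/196)*299²)) = √(141 + (-11 + (1/196)*89401)) = √(141 + (-11 + 89401/196)) = √(141 + 87245/196) = √(114881/196) = √114881/14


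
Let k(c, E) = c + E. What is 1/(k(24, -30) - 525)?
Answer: -1/531 ≈ -0.0018832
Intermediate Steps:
k(c, E) = E + c
1/(k(24, -30) - 525) = 1/((-30 + 24) - 525) = 1/(-6 - 525) = 1/(-531) = -1/531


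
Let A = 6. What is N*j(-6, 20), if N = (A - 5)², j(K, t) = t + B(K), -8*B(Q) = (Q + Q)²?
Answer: 2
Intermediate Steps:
B(Q) = -Q²/2 (B(Q) = -(Q + Q)²/8 = -4*Q²/8 = -Q²/2)
j(K, t) = t - K²/2
N = 1 (N = (6 - 5)² = 1² = 1)
N*j(-6, 20) = 1*(20 - ½*(-6)²) = 1*(20 - ½*36) = 1*(20 - 18) = 1*2 = 2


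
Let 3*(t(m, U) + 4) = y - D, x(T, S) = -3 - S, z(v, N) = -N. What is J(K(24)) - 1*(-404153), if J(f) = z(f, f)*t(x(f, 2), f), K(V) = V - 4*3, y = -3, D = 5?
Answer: 404233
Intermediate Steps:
K(V) = -12 + V (K(V) = V - 12 = -12 + V)
t(m, U) = -20/3 (t(m, U) = -4 + (-3 - 1*5)/3 = -4 + (-3 - 5)/3 = -4 + (1/3)*(-8) = -4 - 8/3 = -20/3)
J(f) = 20*f/3 (J(f) = -f*(-20/3) = 20*f/3)
J(K(24)) - 1*(-404153) = 20*(-12 + 24)/3 - 1*(-404153) = (20/3)*12 + 404153 = 80 + 404153 = 404233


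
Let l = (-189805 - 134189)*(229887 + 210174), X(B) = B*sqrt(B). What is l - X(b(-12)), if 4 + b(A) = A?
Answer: -142577123634 + 64*I ≈ -1.4258e+11 + 64.0*I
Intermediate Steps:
b(A) = -4 + A
X(B) = B**(3/2)
l = -142577123634 (l = -323994*440061 = -142577123634)
l - X(b(-12)) = -142577123634 - (-4 - 12)**(3/2) = -142577123634 - (-16)**(3/2) = -142577123634 - (-64)*I = -142577123634 + 64*I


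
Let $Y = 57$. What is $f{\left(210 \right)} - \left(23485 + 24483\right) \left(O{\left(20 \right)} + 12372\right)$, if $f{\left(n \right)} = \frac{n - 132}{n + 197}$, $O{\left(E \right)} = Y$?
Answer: $- \frac{242651068626}{407} \approx -5.9619 \cdot 10^{8}$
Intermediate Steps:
$O{\left(E \right)} = 57$
$f{\left(n \right)} = \frac{-132 + n}{197 + n}$
$f{\left(210 \right)} - \left(23485 + 24483\right) \left(O{\left(20 \right)} + 12372\right) = \frac{-132 + 210}{197 + 210} - \left(23485 + 24483\right) \left(57 + 12372\right) = \frac{1}{407} \cdot 78 - 47968 \cdot 12429 = \frac{1}{407} \cdot 78 - 596194272 = \frac{78}{407} - 596194272 = - \frac{242651068626}{407}$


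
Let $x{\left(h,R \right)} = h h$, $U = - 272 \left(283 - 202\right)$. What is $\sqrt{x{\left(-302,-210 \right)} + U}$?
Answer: $2 \sqrt{17293} \approx 263.01$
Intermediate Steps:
$U = -22032$ ($U = \left(-272\right) 81 = -22032$)
$x{\left(h,R \right)} = h^{2}$
$\sqrt{x{\left(-302,-210 \right)} + U} = \sqrt{\left(-302\right)^{2} - 22032} = \sqrt{91204 - 22032} = \sqrt{69172} = 2 \sqrt{17293}$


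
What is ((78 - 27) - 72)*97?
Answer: -2037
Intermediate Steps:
((78 - 27) - 72)*97 = (51 - 72)*97 = -21*97 = -2037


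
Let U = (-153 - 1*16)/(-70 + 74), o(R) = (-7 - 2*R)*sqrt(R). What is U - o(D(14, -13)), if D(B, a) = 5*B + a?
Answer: -169/4 + 121*sqrt(57) ≈ 871.28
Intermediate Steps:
D(B, a) = a + 5*B
o(R) = sqrt(R)*(-7 - 2*R)
U = -169/4 (U = (-153 - 16)/4 = -169*1/4 = -169/4 ≈ -42.250)
U - o(D(14, -13)) = -169/4 - sqrt(-13 + 5*14)*(-7 - 2*(-13 + 5*14)) = -169/4 - sqrt(-13 + 70)*(-7 - 2*(-13 + 70)) = -169/4 - sqrt(57)*(-7 - 2*57) = -169/4 - sqrt(57)*(-7 - 114) = -169/4 - sqrt(57)*(-121) = -169/4 - (-121)*sqrt(57) = -169/4 + 121*sqrt(57)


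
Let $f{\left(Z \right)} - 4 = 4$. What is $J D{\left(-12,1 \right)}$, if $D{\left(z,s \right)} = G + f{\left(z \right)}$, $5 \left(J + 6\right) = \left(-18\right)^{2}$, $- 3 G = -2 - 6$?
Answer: $\frac{3136}{5} \approx 627.2$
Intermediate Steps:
$f{\left(Z \right)} = 8$ ($f{\left(Z \right)} = 4 + 4 = 8$)
$G = \frac{8}{3}$ ($G = - \frac{-2 - 6}{3} = \left(- \frac{1}{3}\right) \left(-8\right) = \frac{8}{3} \approx 2.6667$)
$J = \frac{294}{5}$ ($J = -6 + \frac{\left(-18\right)^{2}}{5} = -6 + \frac{1}{5} \cdot 324 = -6 + \frac{324}{5} = \frac{294}{5} \approx 58.8$)
$D{\left(z,s \right)} = \frac{32}{3}$ ($D{\left(z,s \right)} = \frac{8}{3} + 8 = \frac{32}{3}$)
$J D{\left(-12,1 \right)} = \frac{294}{5} \cdot \frac{32}{3} = \frac{3136}{5}$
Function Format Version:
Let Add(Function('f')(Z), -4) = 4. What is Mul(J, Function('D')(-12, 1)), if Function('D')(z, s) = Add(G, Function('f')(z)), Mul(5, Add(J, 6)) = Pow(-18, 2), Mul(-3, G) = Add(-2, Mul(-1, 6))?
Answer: Rational(3136, 5) ≈ 627.20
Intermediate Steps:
Function('f')(Z) = 8 (Function('f')(Z) = Add(4, 4) = 8)
G = Rational(8, 3) (G = Mul(Rational(-1, 3), Add(-2, Mul(-1, 6))) = Mul(Rational(-1, 3), Add(-2, -6)) = Mul(Rational(-1, 3), -8) = Rational(8, 3) ≈ 2.6667)
J = Rational(294, 5) (J = Add(-6, Mul(Rational(1, 5), Pow(-18, 2))) = Add(-6, Mul(Rational(1, 5), 324)) = Add(-6, Rational(324, 5)) = Rational(294, 5) ≈ 58.800)
Function('D')(z, s) = Rational(32, 3) (Function('D')(z, s) = Add(Rational(8, 3), 8) = Rational(32, 3))
Mul(J, Function('D')(-12, 1)) = Mul(Rational(294, 5), Rational(32, 3)) = Rational(3136, 5)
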